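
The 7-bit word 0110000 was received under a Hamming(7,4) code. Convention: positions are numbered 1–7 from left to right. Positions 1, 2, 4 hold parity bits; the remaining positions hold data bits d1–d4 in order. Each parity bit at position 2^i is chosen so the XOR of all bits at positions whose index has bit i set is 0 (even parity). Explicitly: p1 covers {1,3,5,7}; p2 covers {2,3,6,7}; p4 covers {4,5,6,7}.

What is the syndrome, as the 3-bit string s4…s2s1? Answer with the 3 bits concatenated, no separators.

001

s1 (pos 1,3,5,7): 0⊕1⊕0⊕0 = 1
s2 (pos 2,3,6,7): 1⊕1⊕0⊕0 = 0
s4 (pos 4,5,6,7): 0⊕0⊕0⊕0 = 0
Syndrome s4…s1 = 001 → error at position 1.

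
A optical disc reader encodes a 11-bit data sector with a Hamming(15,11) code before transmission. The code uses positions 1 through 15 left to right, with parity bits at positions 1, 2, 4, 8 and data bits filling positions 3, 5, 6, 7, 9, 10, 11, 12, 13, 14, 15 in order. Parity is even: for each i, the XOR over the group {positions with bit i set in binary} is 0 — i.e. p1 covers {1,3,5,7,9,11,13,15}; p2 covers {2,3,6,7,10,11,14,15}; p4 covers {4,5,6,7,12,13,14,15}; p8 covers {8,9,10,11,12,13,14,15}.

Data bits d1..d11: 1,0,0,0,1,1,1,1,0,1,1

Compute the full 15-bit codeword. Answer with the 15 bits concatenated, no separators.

011100001111011

Place data at non-parity positions: p1 p2 1 p4 0 0 0 p8 1 1 1 1 0 1 1
p1 (pos 1,3,5,7,9,11,13,15): XOR of data positions = 1⊕0⊕0⊕1⊕1⊕0⊕1 = 0
p2 (pos 2,3,6,7,10,11,14,15): XOR of data positions = 1⊕0⊕0⊕1⊕1⊕1⊕1 = 1
p4 (pos 4,5,6,7,12,13,14,15): XOR of data positions = 0⊕0⊕0⊕1⊕0⊕1⊕1 = 1
p8 (pos 8,9,10,11,12,13,14,15): XOR of data positions = 1⊕1⊕1⊕1⊕0⊕1⊕1 = 0
Codeword: 011100001111011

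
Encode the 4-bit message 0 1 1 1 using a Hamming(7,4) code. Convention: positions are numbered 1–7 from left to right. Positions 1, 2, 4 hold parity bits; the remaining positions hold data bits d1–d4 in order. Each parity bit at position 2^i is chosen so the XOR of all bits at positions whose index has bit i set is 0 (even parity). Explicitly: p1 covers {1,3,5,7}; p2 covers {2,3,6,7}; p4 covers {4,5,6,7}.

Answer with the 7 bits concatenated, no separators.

0001111

Place data at non-parity positions: p1 p2 0 p4 1 1 1
p1 (pos 1,3,5,7): XOR of data positions = 0⊕1⊕1 = 0
p2 (pos 2,3,6,7): XOR of data positions = 0⊕1⊕1 = 0
p4 (pos 4,5,6,7): XOR of data positions = 1⊕1⊕1 = 1
Codeword: 0001111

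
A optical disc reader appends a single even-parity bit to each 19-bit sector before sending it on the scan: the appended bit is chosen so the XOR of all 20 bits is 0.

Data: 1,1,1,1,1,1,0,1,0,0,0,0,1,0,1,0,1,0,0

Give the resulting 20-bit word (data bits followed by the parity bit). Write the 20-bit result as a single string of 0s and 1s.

XOR of the 19 data bits: 1⊕1⊕1⊕1⊕1⊕1⊕0⊕1⊕0⊕0⊕0⊕0⊕1⊕0⊕1⊕0⊕1⊕0⊕0 = 0
Parity bit = 0 (so all 20 bits XOR to 0).

11111101000010101000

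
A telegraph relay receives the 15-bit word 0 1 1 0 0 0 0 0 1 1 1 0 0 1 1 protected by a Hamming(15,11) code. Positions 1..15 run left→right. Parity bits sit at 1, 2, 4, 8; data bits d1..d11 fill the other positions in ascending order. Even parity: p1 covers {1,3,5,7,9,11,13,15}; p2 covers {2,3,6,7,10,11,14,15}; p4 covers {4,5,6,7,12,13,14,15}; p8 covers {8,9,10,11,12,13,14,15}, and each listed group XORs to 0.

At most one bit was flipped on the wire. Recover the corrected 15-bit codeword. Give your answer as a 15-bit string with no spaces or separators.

s1 (pos 1,3,5,7,9,11,13,15): 0⊕1⊕0⊕0⊕1⊕1⊕0⊕1 = 0
s2 (pos 2,3,6,7,10,11,14,15): 1⊕1⊕0⊕0⊕1⊕1⊕1⊕1 = 0
s4 (pos 4,5,6,7,12,13,14,15): 0⊕0⊕0⊕0⊕0⊕0⊕1⊕1 = 0
s8 (pos 8,9,10,11,12,13,14,15): 0⊕1⊕1⊕1⊕0⊕0⊕1⊕1 = 1
Syndrome s8…s1 = 1000 → error at position 8.
Flip position 8: 011000001110011 → 011000011110011

011000011110011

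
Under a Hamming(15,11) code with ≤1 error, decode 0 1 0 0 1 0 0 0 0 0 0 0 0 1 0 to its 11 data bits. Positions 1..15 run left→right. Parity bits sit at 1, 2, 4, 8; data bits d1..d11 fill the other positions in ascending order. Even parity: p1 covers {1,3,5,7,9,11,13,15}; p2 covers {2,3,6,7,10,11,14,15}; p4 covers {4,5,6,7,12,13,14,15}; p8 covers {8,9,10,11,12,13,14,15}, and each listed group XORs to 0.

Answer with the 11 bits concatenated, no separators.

01001000010

s1 (pos 1,3,5,7,9,11,13,15): 0⊕0⊕1⊕0⊕0⊕0⊕0⊕0 = 1
s2 (pos 2,3,6,7,10,11,14,15): 1⊕0⊕0⊕0⊕0⊕0⊕1⊕0 = 0
s4 (pos 4,5,6,7,12,13,14,15): 0⊕1⊕0⊕0⊕0⊕0⊕1⊕0 = 0
s8 (pos 8,9,10,11,12,13,14,15): 0⊕0⊕0⊕0⊕0⊕0⊕1⊕0 = 1
Syndrome s8…s1 = 1001 → error at position 9.
Flip position 9: 010010000000010 → 010010001000010
Read data bits from positions 3,5,6,7,9,10,11,12,13,14,15: 01001000010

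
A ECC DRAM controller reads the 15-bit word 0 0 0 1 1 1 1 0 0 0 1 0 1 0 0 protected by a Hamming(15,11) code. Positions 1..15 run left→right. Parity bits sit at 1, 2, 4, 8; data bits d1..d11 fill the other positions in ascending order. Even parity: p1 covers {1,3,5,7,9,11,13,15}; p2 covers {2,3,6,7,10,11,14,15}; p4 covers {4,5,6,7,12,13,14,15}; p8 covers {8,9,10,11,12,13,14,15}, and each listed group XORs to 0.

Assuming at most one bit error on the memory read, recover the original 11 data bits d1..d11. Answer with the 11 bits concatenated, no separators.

s1 (pos 1,3,5,7,9,11,13,15): 0⊕0⊕1⊕1⊕0⊕1⊕1⊕0 = 0
s2 (pos 2,3,6,7,10,11,14,15): 0⊕0⊕1⊕1⊕0⊕1⊕0⊕0 = 1
s4 (pos 4,5,6,7,12,13,14,15): 1⊕1⊕1⊕1⊕0⊕1⊕0⊕0 = 1
s8 (pos 8,9,10,11,12,13,14,15): 0⊕0⊕0⊕1⊕0⊕1⊕0⊕0 = 0
Syndrome s8…s1 = 0110 → error at position 6.
Flip position 6: 000111100010100 → 000110100010100
Read data bits from positions 3,5,6,7,9,10,11,12,13,14,15: 01010010100

01010010100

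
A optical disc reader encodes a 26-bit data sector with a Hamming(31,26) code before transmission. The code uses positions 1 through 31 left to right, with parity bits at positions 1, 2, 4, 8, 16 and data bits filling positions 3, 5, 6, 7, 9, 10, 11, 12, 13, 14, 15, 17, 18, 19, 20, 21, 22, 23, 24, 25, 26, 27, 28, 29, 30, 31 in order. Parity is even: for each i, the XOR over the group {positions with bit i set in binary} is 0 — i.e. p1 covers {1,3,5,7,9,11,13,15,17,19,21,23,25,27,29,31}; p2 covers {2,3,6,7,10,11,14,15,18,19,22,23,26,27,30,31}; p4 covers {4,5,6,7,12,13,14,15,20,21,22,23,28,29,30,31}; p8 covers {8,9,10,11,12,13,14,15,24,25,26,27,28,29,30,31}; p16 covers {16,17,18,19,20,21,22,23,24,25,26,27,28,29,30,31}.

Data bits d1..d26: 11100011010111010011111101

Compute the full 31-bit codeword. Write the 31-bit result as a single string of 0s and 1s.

Place data at non-parity positions: p1 p2 1 p4 1 1 0 p8 0 0 1 1 0 1 0 p16 1 1 1 0 1 0 0 1 1 1 1 1 1 0 1
p1 (pos 1,3,5,7,9,11,13,15,17,19,21,23,25,27,29,31): XOR of data positions = 1⊕1⊕0⊕0⊕1⊕0⊕0⊕1⊕1⊕1⊕0⊕1⊕1⊕1⊕1 = 0
p2 (pos 2,3,6,7,10,11,14,15,18,19,22,23,26,27,30,31): XOR of data positions = 1⊕1⊕0⊕0⊕1⊕1⊕0⊕1⊕1⊕0⊕0⊕1⊕1⊕0⊕1 = 1
p4 (pos 4,5,6,7,12,13,14,15,20,21,22,23,28,29,30,31): XOR of data positions = 1⊕1⊕0⊕1⊕0⊕1⊕0⊕0⊕1⊕0⊕0⊕1⊕1⊕0⊕1 = 0
p8 (pos 8,9,10,11,12,13,14,15,24,25,26,27,28,29,30,31): XOR of data positions = 0⊕0⊕1⊕1⊕0⊕1⊕0⊕1⊕1⊕1⊕1⊕1⊕1⊕0⊕1 = 0
p16 (pos 16,17,18,19,20,21,22,23,24,25,26,27,28,29,30,31): XOR of data positions = 1⊕1⊕1⊕0⊕1⊕0⊕0⊕1⊕1⊕1⊕1⊕1⊕1⊕0⊕1 = 1
Codeword: 0110110000110101111010011111101

0110110000110101111010011111101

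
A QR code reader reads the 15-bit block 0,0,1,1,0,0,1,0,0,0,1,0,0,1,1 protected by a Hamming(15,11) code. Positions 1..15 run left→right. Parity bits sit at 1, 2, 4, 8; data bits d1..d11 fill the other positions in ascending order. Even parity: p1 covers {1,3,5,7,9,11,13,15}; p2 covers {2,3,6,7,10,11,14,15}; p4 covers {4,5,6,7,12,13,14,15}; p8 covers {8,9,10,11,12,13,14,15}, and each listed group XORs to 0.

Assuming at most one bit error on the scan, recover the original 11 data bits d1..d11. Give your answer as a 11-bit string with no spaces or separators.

s1 (pos 1,3,5,7,9,11,13,15): 0⊕1⊕0⊕1⊕0⊕1⊕0⊕1 = 0
s2 (pos 2,3,6,7,10,11,14,15): 0⊕1⊕0⊕1⊕0⊕1⊕1⊕1 = 1
s4 (pos 4,5,6,7,12,13,14,15): 1⊕0⊕0⊕1⊕0⊕0⊕1⊕1 = 0
s8 (pos 8,9,10,11,12,13,14,15): 0⊕0⊕0⊕1⊕0⊕0⊕1⊕1 = 1
Syndrome s8…s1 = 1010 → error at position 10.
Flip position 10: 001100100010011 → 001100100110011
Read data bits from positions 3,5,6,7,9,10,11,12,13,14,15: 10010110011

10010110011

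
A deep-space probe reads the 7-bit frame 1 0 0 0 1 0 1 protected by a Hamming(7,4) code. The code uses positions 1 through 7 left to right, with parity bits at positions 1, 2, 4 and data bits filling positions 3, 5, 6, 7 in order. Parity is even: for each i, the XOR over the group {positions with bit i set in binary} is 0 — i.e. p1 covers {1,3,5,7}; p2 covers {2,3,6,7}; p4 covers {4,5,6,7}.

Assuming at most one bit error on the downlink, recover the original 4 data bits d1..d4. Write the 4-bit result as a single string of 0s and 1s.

1101

s1 (pos 1,3,5,7): 1⊕0⊕1⊕1 = 1
s2 (pos 2,3,6,7): 0⊕0⊕0⊕1 = 1
s4 (pos 4,5,6,7): 0⊕1⊕0⊕1 = 0
Syndrome s4…s1 = 011 → error at position 3.
Flip position 3: 1000101 → 1010101
Read data bits from positions 3,5,6,7: 1101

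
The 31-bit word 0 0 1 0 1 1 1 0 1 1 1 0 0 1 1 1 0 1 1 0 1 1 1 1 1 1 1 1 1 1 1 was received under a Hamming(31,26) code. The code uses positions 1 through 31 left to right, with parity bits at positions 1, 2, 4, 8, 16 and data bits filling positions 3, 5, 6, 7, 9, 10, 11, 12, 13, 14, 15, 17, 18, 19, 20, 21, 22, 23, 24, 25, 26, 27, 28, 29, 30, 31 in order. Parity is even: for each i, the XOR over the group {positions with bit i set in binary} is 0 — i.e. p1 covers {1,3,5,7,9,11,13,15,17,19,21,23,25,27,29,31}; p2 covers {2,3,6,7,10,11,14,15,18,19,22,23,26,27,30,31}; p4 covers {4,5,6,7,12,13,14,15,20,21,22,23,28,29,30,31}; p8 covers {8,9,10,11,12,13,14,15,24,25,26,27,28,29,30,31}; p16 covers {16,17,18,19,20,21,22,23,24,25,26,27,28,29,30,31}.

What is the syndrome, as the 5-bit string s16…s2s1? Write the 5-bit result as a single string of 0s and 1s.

01011

s1 (pos 1,3,5,7,9,11,13,15,17,19,21,23,25,27,29,31): 0⊕1⊕1⊕1⊕1⊕1⊕0⊕1⊕0⊕1⊕1⊕1⊕1⊕1⊕1⊕1 = 1
s2 (pos 2,3,6,7,10,11,14,15,18,19,22,23,26,27,30,31): 0⊕1⊕1⊕1⊕1⊕1⊕1⊕1⊕1⊕1⊕1⊕1⊕1⊕1⊕1⊕1 = 1
s4 (pos 4,5,6,7,12,13,14,15,20,21,22,23,28,29,30,31): 0⊕1⊕1⊕1⊕0⊕0⊕1⊕1⊕0⊕1⊕1⊕1⊕1⊕1⊕1⊕1 = 0
s8 (pos 8,9,10,11,12,13,14,15,24,25,26,27,28,29,30,31): 0⊕1⊕1⊕1⊕0⊕0⊕1⊕1⊕1⊕1⊕1⊕1⊕1⊕1⊕1⊕1 = 1
s16 (pos 16,17,18,19,20,21,22,23,24,25,26,27,28,29,30,31): 1⊕0⊕1⊕1⊕0⊕1⊕1⊕1⊕1⊕1⊕1⊕1⊕1⊕1⊕1⊕1 = 0
Syndrome s16…s1 = 01011 → error at position 11.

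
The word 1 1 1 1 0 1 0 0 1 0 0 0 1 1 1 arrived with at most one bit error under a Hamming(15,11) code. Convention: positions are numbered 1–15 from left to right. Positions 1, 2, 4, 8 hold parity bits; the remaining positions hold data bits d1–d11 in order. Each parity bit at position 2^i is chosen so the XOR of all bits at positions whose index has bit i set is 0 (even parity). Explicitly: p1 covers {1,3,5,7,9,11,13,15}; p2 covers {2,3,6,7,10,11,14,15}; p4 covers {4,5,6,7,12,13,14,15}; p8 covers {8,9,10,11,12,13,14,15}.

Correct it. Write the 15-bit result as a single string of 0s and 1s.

111101101000111

s1 (pos 1,3,5,7,9,11,13,15): 1⊕1⊕0⊕0⊕1⊕0⊕1⊕1 = 1
s2 (pos 2,3,6,7,10,11,14,15): 1⊕1⊕1⊕0⊕0⊕0⊕1⊕1 = 1
s4 (pos 4,5,6,7,12,13,14,15): 1⊕0⊕1⊕0⊕0⊕1⊕1⊕1 = 1
s8 (pos 8,9,10,11,12,13,14,15): 0⊕1⊕0⊕0⊕0⊕1⊕1⊕1 = 0
Syndrome s8…s1 = 0111 → error at position 7.
Flip position 7: 111101001000111 → 111101101000111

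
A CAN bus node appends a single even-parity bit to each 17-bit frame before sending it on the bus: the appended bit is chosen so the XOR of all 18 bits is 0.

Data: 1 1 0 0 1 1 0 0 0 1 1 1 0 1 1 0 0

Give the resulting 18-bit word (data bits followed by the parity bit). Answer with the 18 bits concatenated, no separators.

XOR of the 17 data bits: 1⊕1⊕0⊕0⊕1⊕1⊕0⊕0⊕0⊕1⊕1⊕1⊕0⊕1⊕1⊕0⊕0 = 1
Parity bit = 1 (so all 18 bits XOR to 0).

110011000111011001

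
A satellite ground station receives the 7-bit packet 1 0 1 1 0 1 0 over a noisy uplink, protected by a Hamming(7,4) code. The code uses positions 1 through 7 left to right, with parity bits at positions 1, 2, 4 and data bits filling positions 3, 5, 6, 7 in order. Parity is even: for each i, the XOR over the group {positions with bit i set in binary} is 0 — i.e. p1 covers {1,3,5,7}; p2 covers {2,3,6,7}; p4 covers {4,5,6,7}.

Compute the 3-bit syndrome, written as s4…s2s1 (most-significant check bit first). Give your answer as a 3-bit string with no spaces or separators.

000

s1 (pos 1,3,5,7): 1⊕1⊕0⊕0 = 0
s2 (pos 2,3,6,7): 0⊕1⊕1⊕0 = 0
s4 (pos 4,5,6,7): 1⊕0⊕1⊕0 = 0
Syndrome s4…s1 = 000 → no error.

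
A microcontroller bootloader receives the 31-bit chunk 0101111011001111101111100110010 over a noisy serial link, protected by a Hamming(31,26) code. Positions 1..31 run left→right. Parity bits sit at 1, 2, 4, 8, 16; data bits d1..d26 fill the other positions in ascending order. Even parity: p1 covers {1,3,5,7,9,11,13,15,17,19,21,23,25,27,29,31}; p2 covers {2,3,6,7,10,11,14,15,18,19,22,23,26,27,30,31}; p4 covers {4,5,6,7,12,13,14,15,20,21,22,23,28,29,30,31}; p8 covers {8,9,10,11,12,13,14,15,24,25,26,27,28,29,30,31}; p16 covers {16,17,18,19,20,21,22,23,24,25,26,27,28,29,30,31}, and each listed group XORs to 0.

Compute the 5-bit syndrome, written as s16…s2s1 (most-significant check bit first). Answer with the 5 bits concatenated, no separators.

s1 (pos 1,3,5,7,9,11,13,15,17,19,21,23,25,27,29,31): 0⊕0⊕1⊕1⊕1⊕0⊕1⊕1⊕1⊕1⊕1⊕1⊕0⊕1⊕0⊕0 = 0
s2 (pos 2,3,6,7,10,11,14,15,18,19,22,23,26,27,30,31): 1⊕0⊕1⊕1⊕1⊕0⊕1⊕1⊕0⊕1⊕1⊕1⊕1⊕1⊕1⊕0 = 0
s4 (pos 4,5,6,7,12,13,14,15,20,21,22,23,28,29,30,31): 1⊕1⊕1⊕1⊕0⊕1⊕1⊕1⊕1⊕1⊕1⊕1⊕0⊕0⊕1⊕0 = 0
s8 (pos 8,9,10,11,12,13,14,15,24,25,26,27,28,29,30,31): 0⊕1⊕1⊕0⊕0⊕1⊕1⊕1⊕0⊕0⊕1⊕1⊕0⊕0⊕1⊕0 = 0
s16 (pos 16,17,18,19,20,21,22,23,24,25,26,27,28,29,30,31): 1⊕1⊕0⊕1⊕1⊕1⊕1⊕1⊕0⊕0⊕1⊕1⊕0⊕0⊕1⊕0 = 0
Syndrome s16…s1 = 00000 → no error.

00000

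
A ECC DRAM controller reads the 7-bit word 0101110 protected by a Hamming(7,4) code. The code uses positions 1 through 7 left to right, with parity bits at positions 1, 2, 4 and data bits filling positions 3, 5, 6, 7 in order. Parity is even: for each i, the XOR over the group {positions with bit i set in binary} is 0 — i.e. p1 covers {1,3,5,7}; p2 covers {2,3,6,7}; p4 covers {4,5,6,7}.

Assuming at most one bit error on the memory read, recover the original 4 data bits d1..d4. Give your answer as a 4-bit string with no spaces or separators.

0010

s1 (pos 1,3,5,7): 0⊕0⊕1⊕0 = 1
s2 (pos 2,3,6,7): 1⊕0⊕1⊕0 = 0
s4 (pos 4,5,6,7): 1⊕1⊕1⊕0 = 1
Syndrome s4…s1 = 101 → error at position 5.
Flip position 5: 0101110 → 0101010
Read data bits from positions 3,5,6,7: 0010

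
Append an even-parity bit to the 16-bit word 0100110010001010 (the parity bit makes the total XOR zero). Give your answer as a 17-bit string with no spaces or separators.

XOR of the 16 data bits: 0⊕1⊕0⊕0⊕1⊕1⊕0⊕0⊕1⊕0⊕0⊕0⊕1⊕0⊕1⊕0 = 0
Parity bit = 0 (so all 17 bits XOR to 0).

01001100100010100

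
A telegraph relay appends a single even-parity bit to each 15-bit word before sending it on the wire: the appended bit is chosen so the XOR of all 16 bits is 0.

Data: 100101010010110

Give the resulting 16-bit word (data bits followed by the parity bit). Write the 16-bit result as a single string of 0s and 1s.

1001010100101101

XOR of the 15 data bits: 1⊕0⊕0⊕1⊕0⊕1⊕0⊕1⊕0⊕0⊕1⊕0⊕1⊕1⊕0 = 1
Parity bit = 1 (so all 16 bits XOR to 0).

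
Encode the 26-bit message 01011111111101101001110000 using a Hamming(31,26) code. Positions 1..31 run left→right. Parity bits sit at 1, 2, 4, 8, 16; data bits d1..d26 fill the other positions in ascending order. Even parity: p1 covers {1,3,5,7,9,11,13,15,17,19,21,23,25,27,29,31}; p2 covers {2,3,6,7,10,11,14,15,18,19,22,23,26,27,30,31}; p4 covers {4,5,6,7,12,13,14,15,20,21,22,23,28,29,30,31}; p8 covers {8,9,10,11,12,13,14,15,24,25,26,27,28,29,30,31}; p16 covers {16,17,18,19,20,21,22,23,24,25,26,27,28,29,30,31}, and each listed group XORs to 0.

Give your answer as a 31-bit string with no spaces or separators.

Place data at non-parity positions: p1 p2 0 p4 1 0 1 p8 1 1 1 1 1 1 1 p16 1 0 1 1 0 1 0 0 1 1 1 0 0 0 0
p1 (pos 1,3,5,7,9,11,13,15,17,19,21,23,25,27,29,31): XOR of data positions = 0⊕1⊕1⊕1⊕1⊕1⊕1⊕1⊕1⊕0⊕0⊕1⊕1⊕0⊕0 = 0
p2 (pos 2,3,6,7,10,11,14,15,18,19,22,23,26,27,30,31): XOR of data positions = 0⊕0⊕1⊕1⊕1⊕1⊕1⊕0⊕1⊕1⊕0⊕1⊕1⊕0⊕0 = 1
p4 (pos 4,5,6,7,12,13,14,15,20,21,22,23,28,29,30,31): XOR of data positions = 1⊕0⊕1⊕1⊕1⊕1⊕1⊕1⊕0⊕1⊕0⊕0⊕0⊕0⊕0 = 0
p8 (pos 8,9,10,11,12,13,14,15,24,25,26,27,28,29,30,31): XOR of data positions = 1⊕1⊕1⊕1⊕1⊕1⊕1⊕0⊕1⊕1⊕1⊕0⊕0⊕0⊕0 = 0
p16 (pos 16,17,18,19,20,21,22,23,24,25,26,27,28,29,30,31): XOR of data positions = 1⊕0⊕1⊕1⊕0⊕1⊕0⊕0⊕1⊕1⊕1⊕0⊕0⊕0⊕0 = 1
Codeword: 0100101011111111101101001110000

0100101011111111101101001110000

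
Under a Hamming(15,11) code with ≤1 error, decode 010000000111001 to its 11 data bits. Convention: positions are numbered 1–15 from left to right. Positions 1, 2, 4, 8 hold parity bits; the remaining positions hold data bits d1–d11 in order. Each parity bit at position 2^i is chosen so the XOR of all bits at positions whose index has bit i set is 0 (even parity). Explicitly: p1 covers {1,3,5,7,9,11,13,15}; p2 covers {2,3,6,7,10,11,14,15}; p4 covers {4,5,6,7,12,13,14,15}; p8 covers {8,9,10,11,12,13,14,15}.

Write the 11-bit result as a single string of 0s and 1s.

s1 (pos 1,3,5,7,9,11,13,15): 0⊕0⊕0⊕0⊕0⊕1⊕0⊕1 = 0
s2 (pos 2,3,6,7,10,11,14,15): 1⊕0⊕0⊕0⊕1⊕1⊕0⊕1 = 0
s4 (pos 4,5,6,7,12,13,14,15): 0⊕0⊕0⊕0⊕1⊕0⊕0⊕1 = 0
s8 (pos 8,9,10,11,12,13,14,15): 0⊕0⊕1⊕1⊕1⊕0⊕0⊕1 = 0
Syndrome s8…s1 = 0000 → no error.
Read data bits from positions 3,5,6,7,9,10,11,12,13,14,15: 00000111001

00000111001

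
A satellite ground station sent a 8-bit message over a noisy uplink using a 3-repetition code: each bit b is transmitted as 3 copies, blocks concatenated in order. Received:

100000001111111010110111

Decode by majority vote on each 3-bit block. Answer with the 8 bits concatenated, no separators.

00011011

Block 1 (100): 1 one → 0
Block 2 (000): 0 ones → 0
Block 3 (001): 1 one → 0
Block 4 (111): 3 ones → 1
Block 5 (111): 3 ones → 1
Block 6 (010): 1 one → 0
Block 7 (110): 2 ones → 1
Block 8 (111): 3 ones → 1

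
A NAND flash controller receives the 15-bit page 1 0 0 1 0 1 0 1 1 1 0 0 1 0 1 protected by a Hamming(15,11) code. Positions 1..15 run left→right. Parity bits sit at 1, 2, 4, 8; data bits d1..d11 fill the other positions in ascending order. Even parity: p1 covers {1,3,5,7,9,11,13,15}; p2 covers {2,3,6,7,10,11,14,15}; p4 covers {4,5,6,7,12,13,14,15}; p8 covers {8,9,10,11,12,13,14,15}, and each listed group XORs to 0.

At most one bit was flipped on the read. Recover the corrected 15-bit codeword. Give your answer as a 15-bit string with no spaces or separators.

100101011000101

s1 (pos 1,3,5,7,9,11,13,15): 1⊕0⊕0⊕0⊕1⊕0⊕1⊕1 = 0
s2 (pos 2,3,6,7,10,11,14,15): 0⊕0⊕1⊕0⊕1⊕0⊕0⊕1 = 1
s4 (pos 4,5,6,7,12,13,14,15): 1⊕0⊕1⊕0⊕0⊕1⊕0⊕1 = 0
s8 (pos 8,9,10,11,12,13,14,15): 1⊕1⊕1⊕0⊕0⊕1⊕0⊕1 = 1
Syndrome s8…s1 = 1010 → error at position 10.
Flip position 10: 100101011100101 → 100101011000101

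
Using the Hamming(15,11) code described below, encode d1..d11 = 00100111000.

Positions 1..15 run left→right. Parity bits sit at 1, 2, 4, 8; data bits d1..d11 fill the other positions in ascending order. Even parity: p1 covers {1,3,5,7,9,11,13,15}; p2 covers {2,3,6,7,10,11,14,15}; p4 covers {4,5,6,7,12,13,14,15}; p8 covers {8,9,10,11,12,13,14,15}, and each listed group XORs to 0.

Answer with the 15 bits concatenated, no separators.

Place data at non-parity positions: p1 p2 0 p4 0 1 0 p8 0 1 1 1 0 0 0
p1 (pos 1,3,5,7,9,11,13,15): XOR of data positions = 0⊕0⊕0⊕0⊕1⊕0⊕0 = 1
p2 (pos 2,3,6,7,10,11,14,15): XOR of data positions = 0⊕1⊕0⊕1⊕1⊕0⊕0 = 1
p4 (pos 4,5,6,7,12,13,14,15): XOR of data positions = 0⊕1⊕0⊕1⊕0⊕0⊕0 = 0
p8 (pos 8,9,10,11,12,13,14,15): XOR of data positions = 0⊕1⊕1⊕1⊕0⊕0⊕0 = 1
Codeword: 110001010111000

110001010111000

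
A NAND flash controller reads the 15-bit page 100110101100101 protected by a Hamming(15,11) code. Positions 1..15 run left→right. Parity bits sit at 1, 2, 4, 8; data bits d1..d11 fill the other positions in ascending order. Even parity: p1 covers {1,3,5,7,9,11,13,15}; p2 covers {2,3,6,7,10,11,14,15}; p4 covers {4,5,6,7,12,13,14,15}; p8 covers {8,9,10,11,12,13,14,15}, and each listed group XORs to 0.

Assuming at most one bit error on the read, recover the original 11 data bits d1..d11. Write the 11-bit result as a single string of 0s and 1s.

s1 (pos 1,3,5,7,9,11,13,15): 1⊕0⊕1⊕1⊕1⊕0⊕1⊕1 = 0
s2 (pos 2,3,6,7,10,11,14,15): 0⊕0⊕0⊕1⊕1⊕0⊕0⊕1 = 1
s4 (pos 4,5,6,7,12,13,14,15): 1⊕1⊕0⊕1⊕0⊕1⊕0⊕1 = 1
s8 (pos 8,9,10,11,12,13,14,15): 0⊕1⊕1⊕0⊕0⊕1⊕0⊕1 = 0
Syndrome s8…s1 = 0110 → error at position 6.
Flip position 6: 100110101100101 → 100111101100101
Read data bits from positions 3,5,6,7,9,10,11,12,13,14,15: 01111100101

01111100101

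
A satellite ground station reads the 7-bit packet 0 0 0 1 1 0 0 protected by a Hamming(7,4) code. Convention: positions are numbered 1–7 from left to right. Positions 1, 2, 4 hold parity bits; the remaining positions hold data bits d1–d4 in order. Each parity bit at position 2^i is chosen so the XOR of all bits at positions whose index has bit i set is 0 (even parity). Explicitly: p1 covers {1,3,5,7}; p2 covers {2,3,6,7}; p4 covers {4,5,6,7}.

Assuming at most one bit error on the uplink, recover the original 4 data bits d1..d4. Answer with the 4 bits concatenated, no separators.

s1 (pos 1,3,5,7): 0⊕0⊕1⊕0 = 1
s2 (pos 2,3,6,7): 0⊕0⊕0⊕0 = 0
s4 (pos 4,5,6,7): 1⊕1⊕0⊕0 = 0
Syndrome s4…s1 = 001 → error at position 1.
Flip position 1: 0001100 → 1001100
Read data bits from positions 3,5,6,7: 0100

0100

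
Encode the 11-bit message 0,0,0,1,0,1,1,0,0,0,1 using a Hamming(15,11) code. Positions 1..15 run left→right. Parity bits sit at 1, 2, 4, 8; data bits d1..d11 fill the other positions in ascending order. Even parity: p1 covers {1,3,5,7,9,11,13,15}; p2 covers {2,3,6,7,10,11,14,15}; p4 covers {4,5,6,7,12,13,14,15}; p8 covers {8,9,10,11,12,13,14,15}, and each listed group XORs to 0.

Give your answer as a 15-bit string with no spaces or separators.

100000110110001

Place data at non-parity positions: p1 p2 0 p4 0 0 1 p8 0 1 1 0 0 0 1
p1 (pos 1,3,5,7,9,11,13,15): XOR of data positions = 0⊕0⊕1⊕0⊕1⊕0⊕1 = 1
p2 (pos 2,3,6,7,10,11,14,15): XOR of data positions = 0⊕0⊕1⊕1⊕1⊕0⊕1 = 0
p4 (pos 4,5,6,7,12,13,14,15): XOR of data positions = 0⊕0⊕1⊕0⊕0⊕0⊕1 = 0
p8 (pos 8,9,10,11,12,13,14,15): XOR of data positions = 0⊕1⊕1⊕0⊕0⊕0⊕1 = 1
Codeword: 100000110110001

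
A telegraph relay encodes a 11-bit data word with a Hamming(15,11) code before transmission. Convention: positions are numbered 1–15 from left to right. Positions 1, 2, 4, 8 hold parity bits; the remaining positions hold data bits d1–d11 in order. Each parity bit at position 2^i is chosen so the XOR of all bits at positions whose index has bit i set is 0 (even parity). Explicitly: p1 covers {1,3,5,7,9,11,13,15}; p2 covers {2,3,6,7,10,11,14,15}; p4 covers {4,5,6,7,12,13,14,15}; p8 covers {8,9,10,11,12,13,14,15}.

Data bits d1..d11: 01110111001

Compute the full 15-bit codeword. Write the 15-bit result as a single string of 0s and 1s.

010111100111001

Place data at non-parity positions: p1 p2 0 p4 1 1 1 p8 0 1 1 1 0 0 1
p1 (pos 1,3,5,7,9,11,13,15): XOR of data positions = 0⊕1⊕1⊕0⊕1⊕0⊕1 = 0
p2 (pos 2,3,6,7,10,11,14,15): XOR of data positions = 0⊕1⊕1⊕1⊕1⊕0⊕1 = 1
p4 (pos 4,5,6,7,12,13,14,15): XOR of data positions = 1⊕1⊕1⊕1⊕0⊕0⊕1 = 1
p8 (pos 8,9,10,11,12,13,14,15): XOR of data positions = 0⊕1⊕1⊕1⊕0⊕0⊕1 = 0
Codeword: 010111100111001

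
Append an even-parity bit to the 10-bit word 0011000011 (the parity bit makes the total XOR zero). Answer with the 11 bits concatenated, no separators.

00110000110

XOR of the 10 data bits: 0⊕0⊕1⊕1⊕0⊕0⊕0⊕0⊕1⊕1 = 0
Parity bit = 0 (so all 11 bits XOR to 0).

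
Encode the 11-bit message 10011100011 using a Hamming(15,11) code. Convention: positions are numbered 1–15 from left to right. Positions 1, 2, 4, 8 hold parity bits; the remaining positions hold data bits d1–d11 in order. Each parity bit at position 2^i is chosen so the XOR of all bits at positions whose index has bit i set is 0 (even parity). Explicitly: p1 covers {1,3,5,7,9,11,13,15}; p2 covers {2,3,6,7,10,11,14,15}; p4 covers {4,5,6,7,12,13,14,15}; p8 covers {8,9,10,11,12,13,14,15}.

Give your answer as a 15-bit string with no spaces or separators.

011100101100011

Place data at non-parity positions: p1 p2 1 p4 0 0 1 p8 1 1 0 0 0 1 1
p1 (pos 1,3,5,7,9,11,13,15): XOR of data positions = 1⊕0⊕1⊕1⊕0⊕0⊕1 = 0
p2 (pos 2,3,6,7,10,11,14,15): XOR of data positions = 1⊕0⊕1⊕1⊕0⊕1⊕1 = 1
p4 (pos 4,5,6,7,12,13,14,15): XOR of data positions = 0⊕0⊕1⊕0⊕0⊕1⊕1 = 1
p8 (pos 8,9,10,11,12,13,14,15): XOR of data positions = 1⊕1⊕0⊕0⊕0⊕1⊕1 = 0
Codeword: 011100101100011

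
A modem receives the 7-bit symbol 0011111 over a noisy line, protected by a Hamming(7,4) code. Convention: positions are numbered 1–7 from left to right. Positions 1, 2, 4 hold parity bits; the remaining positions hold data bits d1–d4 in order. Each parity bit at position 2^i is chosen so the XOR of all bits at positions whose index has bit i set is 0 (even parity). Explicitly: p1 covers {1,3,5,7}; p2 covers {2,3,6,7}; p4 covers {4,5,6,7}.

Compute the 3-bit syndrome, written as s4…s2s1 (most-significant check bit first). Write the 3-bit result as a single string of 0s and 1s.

s1 (pos 1,3,5,7): 0⊕1⊕1⊕1 = 1
s2 (pos 2,3,6,7): 0⊕1⊕1⊕1 = 1
s4 (pos 4,5,6,7): 1⊕1⊕1⊕1 = 0
Syndrome s4…s1 = 011 → error at position 3.

011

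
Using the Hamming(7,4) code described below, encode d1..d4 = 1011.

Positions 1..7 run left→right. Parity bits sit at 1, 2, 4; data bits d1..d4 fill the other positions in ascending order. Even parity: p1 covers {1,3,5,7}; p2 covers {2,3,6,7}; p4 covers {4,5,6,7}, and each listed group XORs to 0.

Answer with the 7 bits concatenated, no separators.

0110011

Place data at non-parity positions: p1 p2 1 p4 0 1 1
p1 (pos 1,3,5,7): XOR of data positions = 1⊕0⊕1 = 0
p2 (pos 2,3,6,7): XOR of data positions = 1⊕1⊕1 = 1
p4 (pos 4,5,6,7): XOR of data positions = 0⊕1⊕1 = 0
Codeword: 0110011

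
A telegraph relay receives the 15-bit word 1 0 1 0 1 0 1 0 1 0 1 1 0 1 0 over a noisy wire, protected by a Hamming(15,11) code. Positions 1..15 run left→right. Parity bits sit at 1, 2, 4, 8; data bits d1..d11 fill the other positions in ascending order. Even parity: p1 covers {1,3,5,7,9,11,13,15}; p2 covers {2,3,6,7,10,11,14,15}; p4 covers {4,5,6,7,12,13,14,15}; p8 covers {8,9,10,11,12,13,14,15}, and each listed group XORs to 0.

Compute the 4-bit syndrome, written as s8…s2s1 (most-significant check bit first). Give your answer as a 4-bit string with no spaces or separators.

0000

s1 (pos 1,3,5,7,9,11,13,15): 1⊕1⊕1⊕1⊕1⊕1⊕0⊕0 = 0
s2 (pos 2,3,6,7,10,11,14,15): 0⊕1⊕0⊕1⊕0⊕1⊕1⊕0 = 0
s4 (pos 4,5,6,7,12,13,14,15): 0⊕1⊕0⊕1⊕1⊕0⊕1⊕0 = 0
s8 (pos 8,9,10,11,12,13,14,15): 0⊕1⊕0⊕1⊕1⊕0⊕1⊕0 = 0
Syndrome s8…s1 = 0000 → no error.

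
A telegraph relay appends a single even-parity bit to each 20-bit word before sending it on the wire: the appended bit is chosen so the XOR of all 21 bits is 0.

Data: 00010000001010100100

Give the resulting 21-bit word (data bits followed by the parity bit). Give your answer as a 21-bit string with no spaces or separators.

000100000010101001001

XOR of the 20 data bits: 0⊕0⊕0⊕1⊕0⊕0⊕0⊕0⊕0⊕0⊕1⊕0⊕1⊕0⊕1⊕0⊕0⊕1⊕0⊕0 = 1
Parity bit = 1 (so all 21 bits XOR to 0).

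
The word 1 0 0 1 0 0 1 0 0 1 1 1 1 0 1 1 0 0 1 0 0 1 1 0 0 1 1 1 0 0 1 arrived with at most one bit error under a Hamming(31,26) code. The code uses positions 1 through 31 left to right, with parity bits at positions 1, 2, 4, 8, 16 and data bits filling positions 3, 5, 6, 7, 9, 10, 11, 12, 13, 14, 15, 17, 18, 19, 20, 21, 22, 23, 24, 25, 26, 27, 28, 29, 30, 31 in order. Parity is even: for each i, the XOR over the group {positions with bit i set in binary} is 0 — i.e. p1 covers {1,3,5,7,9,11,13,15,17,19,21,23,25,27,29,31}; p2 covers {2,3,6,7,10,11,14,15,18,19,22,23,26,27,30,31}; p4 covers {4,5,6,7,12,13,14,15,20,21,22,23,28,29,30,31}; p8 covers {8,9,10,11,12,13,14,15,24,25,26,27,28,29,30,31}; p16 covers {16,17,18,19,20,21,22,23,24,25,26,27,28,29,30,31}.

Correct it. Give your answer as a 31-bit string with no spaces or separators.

s1 (pos 1,3,5,7,9,11,13,15,17,19,21,23,25,27,29,31): 1⊕0⊕0⊕1⊕0⊕1⊕1⊕1⊕0⊕1⊕0⊕1⊕0⊕1⊕0⊕1 = 1
s2 (pos 2,3,6,7,10,11,14,15,18,19,22,23,26,27,30,31): 0⊕0⊕0⊕1⊕1⊕1⊕0⊕1⊕0⊕1⊕1⊕1⊕1⊕1⊕0⊕1 = 0
s4 (pos 4,5,6,7,12,13,14,15,20,21,22,23,28,29,30,31): 1⊕0⊕0⊕1⊕1⊕1⊕0⊕1⊕0⊕0⊕1⊕1⊕1⊕0⊕0⊕1 = 1
s8 (pos 8,9,10,11,12,13,14,15,24,25,26,27,28,29,30,31): 0⊕0⊕1⊕1⊕1⊕1⊕0⊕1⊕0⊕0⊕1⊕1⊕1⊕0⊕0⊕1 = 1
s16 (pos 16,17,18,19,20,21,22,23,24,25,26,27,28,29,30,31): 1⊕0⊕0⊕1⊕0⊕0⊕1⊕1⊕0⊕0⊕1⊕1⊕1⊕0⊕0⊕1 = 0
Syndrome s16…s1 = 01101 → error at position 13.
Flip position 13: 1001001001111011001001100111001 → 1001001001110011001001100111001

1001001001110011001001100111001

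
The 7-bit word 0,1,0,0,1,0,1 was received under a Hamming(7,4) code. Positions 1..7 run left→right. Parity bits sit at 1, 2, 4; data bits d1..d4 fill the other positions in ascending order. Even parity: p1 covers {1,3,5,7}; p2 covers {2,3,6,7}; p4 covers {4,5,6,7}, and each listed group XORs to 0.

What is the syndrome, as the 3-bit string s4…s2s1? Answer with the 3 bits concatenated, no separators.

000

s1 (pos 1,3,5,7): 0⊕0⊕1⊕1 = 0
s2 (pos 2,3,6,7): 1⊕0⊕0⊕1 = 0
s4 (pos 4,5,6,7): 0⊕1⊕0⊕1 = 0
Syndrome s4…s1 = 000 → no error.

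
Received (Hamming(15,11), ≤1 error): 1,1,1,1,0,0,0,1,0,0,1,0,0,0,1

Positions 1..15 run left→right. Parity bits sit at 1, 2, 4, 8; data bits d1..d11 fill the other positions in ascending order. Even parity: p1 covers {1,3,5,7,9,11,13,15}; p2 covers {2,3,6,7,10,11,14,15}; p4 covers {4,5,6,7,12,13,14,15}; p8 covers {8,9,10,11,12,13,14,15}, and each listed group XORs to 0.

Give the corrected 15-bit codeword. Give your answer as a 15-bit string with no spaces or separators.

s1 (pos 1,3,5,7,9,11,13,15): 1⊕1⊕0⊕0⊕0⊕1⊕0⊕1 = 0
s2 (pos 2,3,6,7,10,11,14,15): 1⊕1⊕0⊕0⊕0⊕1⊕0⊕1 = 0
s4 (pos 4,5,6,7,12,13,14,15): 1⊕0⊕0⊕0⊕0⊕0⊕0⊕1 = 0
s8 (pos 8,9,10,11,12,13,14,15): 1⊕0⊕0⊕1⊕0⊕0⊕0⊕1 = 1
Syndrome s8…s1 = 1000 → error at position 8.
Flip position 8: 111100010010001 → 111100000010001

111100000010001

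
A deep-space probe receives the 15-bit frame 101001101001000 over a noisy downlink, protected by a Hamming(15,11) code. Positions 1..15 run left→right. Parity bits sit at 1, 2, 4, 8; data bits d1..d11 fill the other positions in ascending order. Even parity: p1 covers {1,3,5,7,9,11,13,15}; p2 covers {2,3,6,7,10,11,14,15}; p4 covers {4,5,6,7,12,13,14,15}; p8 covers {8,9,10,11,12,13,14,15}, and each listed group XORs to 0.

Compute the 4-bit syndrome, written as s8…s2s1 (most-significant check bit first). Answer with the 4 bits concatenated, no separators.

s1 (pos 1,3,5,7,9,11,13,15): 1⊕1⊕0⊕1⊕1⊕0⊕0⊕0 = 0
s2 (pos 2,3,6,7,10,11,14,15): 0⊕1⊕1⊕1⊕0⊕0⊕0⊕0 = 1
s4 (pos 4,5,6,7,12,13,14,15): 0⊕0⊕1⊕1⊕1⊕0⊕0⊕0 = 1
s8 (pos 8,9,10,11,12,13,14,15): 0⊕1⊕0⊕0⊕1⊕0⊕0⊕0 = 0
Syndrome s8…s1 = 0110 → error at position 6.

0110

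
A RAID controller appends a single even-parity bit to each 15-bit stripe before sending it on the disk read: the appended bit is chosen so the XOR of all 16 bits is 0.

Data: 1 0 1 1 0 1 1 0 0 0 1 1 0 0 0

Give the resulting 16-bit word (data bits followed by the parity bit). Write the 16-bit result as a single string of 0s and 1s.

1011011000110001

XOR of the 15 data bits: 1⊕0⊕1⊕1⊕0⊕1⊕1⊕0⊕0⊕0⊕1⊕1⊕0⊕0⊕0 = 1
Parity bit = 1 (so all 16 bits XOR to 0).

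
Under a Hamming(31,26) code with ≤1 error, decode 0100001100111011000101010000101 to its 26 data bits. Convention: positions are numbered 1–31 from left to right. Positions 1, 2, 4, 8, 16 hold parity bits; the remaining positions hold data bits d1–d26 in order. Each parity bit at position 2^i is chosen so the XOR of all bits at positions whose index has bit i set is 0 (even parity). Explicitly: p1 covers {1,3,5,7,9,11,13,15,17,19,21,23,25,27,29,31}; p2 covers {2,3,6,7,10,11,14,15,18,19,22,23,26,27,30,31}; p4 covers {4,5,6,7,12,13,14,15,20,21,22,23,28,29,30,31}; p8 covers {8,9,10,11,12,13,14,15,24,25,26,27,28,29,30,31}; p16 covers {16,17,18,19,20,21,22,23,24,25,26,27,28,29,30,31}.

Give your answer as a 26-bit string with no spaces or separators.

00010011101000101010000101

s1 (pos 1,3,5,7,9,11,13,15,17,19,21,23,25,27,29,31): 0⊕0⊕0⊕1⊕0⊕1⊕1⊕1⊕0⊕0⊕0⊕0⊕0⊕0⊕1⊕1 = 0
s2 (pos 2,3,6,7,10,11,14,15,18,19,22,23,26,27,30,31): 1⊕0⊕0⊕1⊕0⊕1⊕0⊕1⊕0⊕0⊕1⊕0⊕0⊕0⊕0⊕1 = 0
s4 (pos 4,5,6,7,12,13,14,15,20,21,22,23,28,29,30,31): 0⊕0⊕0⊕1⊕1⊕1⊕0⊕1⊕1⊕0⊕1⊕0⊕0⊕1⊕0⊕1 = 0
s8 (pos 8,9,10,11,12,13,14,15,24,25,26,27,28,29,30,31): 1⊕0⊕0⊕1⊕1⊕1⊕0⊕1⊕1⊕0⊕0⊕0⊕0⊕1⊕0⊕1 = 0
s16 (pos 16,17,18,19,20,21,22,23,24,25,26,27,28,29,30,31): 1⊕0⊕0⊕0⊕1⊕0⊕1⊕0⊕1⊕0⊕0⊕0⊕0⊕1⊕0⊕1 = 0
Syndrome s16…s1 = 00000 → no error.
Read data bits from positions 3,5,6,7,9,10,11,12,13,14,15,17,18,19,20,21,22,23,24,25,26,27,28,29,30,31: 00010011101000101010000101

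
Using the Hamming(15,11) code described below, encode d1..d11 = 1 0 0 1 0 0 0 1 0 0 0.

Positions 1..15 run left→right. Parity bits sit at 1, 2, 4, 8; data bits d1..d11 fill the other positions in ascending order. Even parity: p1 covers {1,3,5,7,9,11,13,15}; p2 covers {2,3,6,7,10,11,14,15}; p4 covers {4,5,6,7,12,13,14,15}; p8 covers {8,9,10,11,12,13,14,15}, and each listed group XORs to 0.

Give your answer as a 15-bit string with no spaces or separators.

001000110001000

Place data at non-parity positions: p1 p2 1 p4 0 0 1 p8 0 0 0 1 0 0 0
p1 (pos 1,3,5,7,9,11,13,15): XOR of data positions = 1⊕0⊕1⊕0⊕0⊕0⊕0 = 0
p2 (pos 2,3,6,7,10,11,14,15): XOR of data positions = 1⊕0⊕1⊕0⊕0⊕0⊕0 = 0
p4 (pos 4,5,6,7,12,13,14,15): XOR of data positions = 0⊕0⊕1⊕1⊕0⊕0⊕0 = 0
p8 (pos 8,9,10,11,12,13,14,15): XOR of data positions = 0⊕0⊕0⊕1⊕0⊕0⊕0 = 1
Codeword: 001000110001000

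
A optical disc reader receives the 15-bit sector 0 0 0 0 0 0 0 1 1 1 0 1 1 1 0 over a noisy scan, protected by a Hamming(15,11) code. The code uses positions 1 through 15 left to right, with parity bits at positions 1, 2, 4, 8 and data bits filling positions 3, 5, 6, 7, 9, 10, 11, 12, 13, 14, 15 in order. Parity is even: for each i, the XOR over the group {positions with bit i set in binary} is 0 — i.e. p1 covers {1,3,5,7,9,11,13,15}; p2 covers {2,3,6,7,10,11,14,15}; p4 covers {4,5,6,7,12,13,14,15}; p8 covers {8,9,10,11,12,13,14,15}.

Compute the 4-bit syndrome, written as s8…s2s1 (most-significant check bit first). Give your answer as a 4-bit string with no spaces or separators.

0100

s1 (pos 1,3,5,7,9,11,13,15): 0⊕0⊕0⊕0⊕1⊕0⊕1⊕0 = 0
s2 (pos 2,3,6,7,10,11,14,15): 0⊕0⊕0⊕0⊕1⊕0⊕1⊕0 = 0
s4 (pos 4,5,6,7,12,13,14,15): 0⊕0⊕0⊕0⊕1⊕1⊕1⊕0 = 1
s8 (pos 8,9,10,11,12,13,14,15): 1⊕1⊕1⊕0⊕1⊕1⊕1⊕0 = 0
Syndrome s8…s1 = 0100 → error at position 4.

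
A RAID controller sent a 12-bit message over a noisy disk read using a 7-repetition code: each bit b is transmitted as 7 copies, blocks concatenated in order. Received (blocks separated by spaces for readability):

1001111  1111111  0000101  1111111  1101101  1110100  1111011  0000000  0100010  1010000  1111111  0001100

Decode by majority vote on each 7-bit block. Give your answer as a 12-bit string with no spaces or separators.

Block 1 (1001111): 5 ones → 1
Block 2 (1111111): 7 ones → 1
Block 3 (0000101): 2 ones → 0
Block 4 (1111111): 7 ones → 1
Block 5 (1101101): 5 ones → 1
Block 6 (1110100): 4 ones → 1
Block 7 (1111011): 6 ones → 1
Block 8 (0000000): 0 ones → 0
Block 9 (0100010): 2 ones → 0
Block 10 (1010000): 2 ones → 0
Block 11 (1111111): 7 ones → 1
Block 12 (0001100): 2 ones → 0

110111100010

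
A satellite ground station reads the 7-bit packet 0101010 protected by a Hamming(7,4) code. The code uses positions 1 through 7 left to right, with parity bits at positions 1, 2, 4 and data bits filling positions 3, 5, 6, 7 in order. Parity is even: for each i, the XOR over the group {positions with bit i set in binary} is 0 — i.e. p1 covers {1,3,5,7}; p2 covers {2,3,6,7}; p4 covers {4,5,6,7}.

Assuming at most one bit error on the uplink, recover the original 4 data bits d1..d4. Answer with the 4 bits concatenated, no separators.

0010

s1 (pos 1,3,5,7): 0⊕0⊕0⊕0 = 0
s2 (pos 2,3,6,7): 1⊕0⊕1⊕0 = 0
s4 (pos 4,5,6,7): 1⊕0⊕1⊕0 = 0
Syndrome s4…s1 = 000 → no error.
Read data bits from positions 3,5,6,7: 0010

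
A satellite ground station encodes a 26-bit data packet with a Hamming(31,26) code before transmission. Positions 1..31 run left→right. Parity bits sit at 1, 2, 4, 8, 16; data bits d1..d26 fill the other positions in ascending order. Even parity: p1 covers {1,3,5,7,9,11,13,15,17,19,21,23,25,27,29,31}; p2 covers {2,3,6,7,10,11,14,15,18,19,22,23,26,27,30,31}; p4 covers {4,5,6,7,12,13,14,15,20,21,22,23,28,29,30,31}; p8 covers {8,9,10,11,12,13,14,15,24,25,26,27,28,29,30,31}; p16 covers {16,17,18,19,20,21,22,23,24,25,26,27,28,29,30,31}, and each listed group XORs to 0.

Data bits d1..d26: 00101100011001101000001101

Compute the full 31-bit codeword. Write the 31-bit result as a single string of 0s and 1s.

Place data at non-parity positions: p1 p2 0 p4 0 1 0 p8 1 1 0 0 0 1 1 p16 0 0 1 1 0 1 0 0 0 0 0 1 1 0 1
p1 (pos 1,3,5,7,9,11,13,15,17,19,21,23,25,27,29,31): XOR of data positions = 0⊕0⊕0⊕1⊕0⊕0⊕1⊕0⊕1⊕0⊕0⊕0⊕0⊕1⊕1 = 1
p2 (pos 2,3,6,7,10,11,14,15,18,19,22,23,26,27,30,31): XOR of data positions = 0⊕1⊕0⊕1⊕0⊕1⊕1⊕0⊕1⊕1⊕0⊕0⊕0⊕0⊕1 = 1
p4 (pos 4,5,6,7,12,13,14,15,20,21,22,23,28,29,30,31): XOR of data positions = 0⊕1⊕0⊕0⊕0⊕1⊕1⊕1⊕0⊕1⊕0⊕1⊕1⊕0⊕1 = 0
p8 (pos 8,9,10,11,12,13,14,15,24,25,26,27,28,29,30,31): XOR of data positions = 1⊕1⊕0⊕0⊕0⊕1⊕1⊕0⊕0⊕0⊕0⊕1⊕1⊕0⊕1 = 1
p16 (pos 16,17,18,19,20,21,22,23,24,25,26,27,28,29,30,31): XOR of data positions = 0⊕0⊕1⊕1⊕0⊕1⊕0⊕0⊕0⊕0⊕0⊕1⊕1⊕0⊕1 = 0
Codeword: 1100010111000110001101000001101

1100010111000110001101000001101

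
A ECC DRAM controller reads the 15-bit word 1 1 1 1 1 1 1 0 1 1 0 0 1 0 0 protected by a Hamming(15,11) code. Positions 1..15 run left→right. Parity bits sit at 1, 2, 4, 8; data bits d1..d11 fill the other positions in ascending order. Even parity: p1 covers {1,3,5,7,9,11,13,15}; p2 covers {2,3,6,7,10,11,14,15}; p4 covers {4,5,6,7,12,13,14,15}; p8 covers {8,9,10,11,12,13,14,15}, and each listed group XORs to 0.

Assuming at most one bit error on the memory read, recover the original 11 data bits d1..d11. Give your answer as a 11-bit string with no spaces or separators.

11111100110

s1 (pos 1,3,5,7,9,11,13,15): 1⊕1⊕1⊕1⊕1⊕0⊕1⊕0 = 0
s2 (pos 2,3,6,7,10,11,14,15): 1⊕1⊕1⊕1⊕1⊕0⊕0⊕0 = 1
s4 (pos 4,5,6,7,12,13,14,15): 1⊕1⊕1⊕1⊕0⊕1⊕0⊕0 = 1
s8 (pos 8,9,10,11,12,13,14,15): 0⊕1⊕1⊕0⊕0⊕1⊕0⊕0 = 1
Syndrome s8…s1 = 1110 → error at position 14.
Flip position 14: 111111101100100 → 111111101100110
Read data bits from positions 3,5,6,7,9,10,11,12,13,14,15: 11111100110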